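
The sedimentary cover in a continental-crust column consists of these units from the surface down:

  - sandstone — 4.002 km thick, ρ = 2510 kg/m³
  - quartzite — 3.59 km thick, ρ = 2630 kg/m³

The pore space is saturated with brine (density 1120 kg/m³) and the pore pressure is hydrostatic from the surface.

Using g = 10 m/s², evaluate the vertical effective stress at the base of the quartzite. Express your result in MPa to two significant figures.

Overburden (lithostatic) stress σ_v:
sandstone: 2510 kg/m³ × 10 m/s² × 4002 m = 1.005×10^8 Pa = 100.5 MPa
quartzite: 2630 kg/m³ × 10 m/s² × 3590 m = 9.442×10^7 Pa = 94.42 MPa
Total = 100.5 + 94.42 = 194.87 MPa
Pore pressure P_p = 1120 kg/m³ × 10 m/s² × 7592 m = 8.503×10^7 Pa = 85.03 MPa
Effective stress σ' = σ_v − P_p = 194.9 − 85.03 = 109.84 MPa

110 MPa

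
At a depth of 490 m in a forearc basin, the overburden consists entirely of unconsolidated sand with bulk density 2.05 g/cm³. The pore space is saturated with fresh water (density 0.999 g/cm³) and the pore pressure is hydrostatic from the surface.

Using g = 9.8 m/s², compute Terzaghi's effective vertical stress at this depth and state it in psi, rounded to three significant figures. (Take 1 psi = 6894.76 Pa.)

Overburden (lithostatic) stress σ_v:
unconsolidated sand: 2050 kg/m³ × 9.8 m/s² × 490 m = 9.844×10^6 Pa = 9.844 MPa
Pore pressure P_p = 999 kg/m³ × 9.8 m/s² × 490 m = 4.797×10^6 Pa = 4.797 MPa
Effective stress σ' = σ_v − P_p = 9.844 − 4.797 = 5.0469 MPa = 731.99 psi

732 psi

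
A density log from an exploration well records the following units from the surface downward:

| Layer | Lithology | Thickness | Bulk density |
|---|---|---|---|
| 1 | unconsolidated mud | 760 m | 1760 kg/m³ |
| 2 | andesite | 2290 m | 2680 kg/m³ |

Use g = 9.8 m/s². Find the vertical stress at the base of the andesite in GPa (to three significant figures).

0.0733 GPa

unconsolidated mud: 1760 kg/m³ × 9.8 m/s² × 760 m = 1.311×10^7 Pa = 0.01311 GPa
andesite: 2680 kg/m³ × 9.8 m/s² × 2290 m = 6.014×10^7 Pa = 0.06014 GPa
Total = 0.01311 + 0.06014 = 0.073253 GPa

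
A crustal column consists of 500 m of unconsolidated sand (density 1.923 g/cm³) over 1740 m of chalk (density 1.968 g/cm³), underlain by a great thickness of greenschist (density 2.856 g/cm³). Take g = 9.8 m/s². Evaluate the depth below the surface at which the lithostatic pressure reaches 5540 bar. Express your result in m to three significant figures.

Pressure at base of upper layers: 1923×9.8×500 + 1968×9.8×1740 = 4.298×10^7 Pa = 429.8 bar
Remaining pressure to be supplied by greenschist: 5.540×10^8 − 4.298×10^7 = 5.110×10^8 Pa
Additional depth in greenschist = 5.110×10^8 Pa / (2856 kg/m³ × 9.8 m/s²) = 18258 m
Total depth = 2240 m + 18258 m = 20498 m

20500 m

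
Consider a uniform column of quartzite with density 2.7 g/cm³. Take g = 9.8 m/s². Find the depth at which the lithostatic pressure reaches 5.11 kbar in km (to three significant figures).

h = P/(ρg) = 5.11 kbar / (2700 kg/m³ × 9.8 m/s²) = 5.110×10^8 Pa / 26460 Pa/m = 19312 m
= 19.312 km

19.3 km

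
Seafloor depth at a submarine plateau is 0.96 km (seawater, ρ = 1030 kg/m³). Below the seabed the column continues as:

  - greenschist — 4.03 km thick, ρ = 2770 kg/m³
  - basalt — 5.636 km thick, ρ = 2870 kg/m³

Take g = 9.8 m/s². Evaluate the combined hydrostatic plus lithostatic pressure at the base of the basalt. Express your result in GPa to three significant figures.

seawater: 1030 kg/m³ × 9.8 m/s² × 960 m = 9.690×10^6 Pa = 9.690×10^-3 GPa
greenschist: 2770 kg/m³ × 9.8 m/s² × 4030 m = 1.094×10^8 Pa = 0.1094 GPa
basalt: 2870 kg/m³ × 9.8 m/s² × 5636 m = 1.585×10^8 Pa = 0.1585 GPa
Total = 9.690×10^-3 + 0.1094 + 0.1585 = 0.27761 GPa

0.278 GPa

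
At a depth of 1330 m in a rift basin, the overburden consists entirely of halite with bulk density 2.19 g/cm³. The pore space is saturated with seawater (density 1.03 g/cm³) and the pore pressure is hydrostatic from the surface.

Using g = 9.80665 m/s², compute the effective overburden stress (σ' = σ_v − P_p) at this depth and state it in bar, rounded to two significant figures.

Overburden (lithostatic) stress σ_v:
halite: 2190 kg/m³ × 9.80665 m/s² × 1330 m = 2.856×10^7 Pa = 28.56 MPa
Pore pressure P_p = 1030 kg/m³ × 9.80665 m/s² × 1330 m = 1.343×10^7 Pa = 13.43 MPa
Effective stress σ' = σ_v − P_p = 28.56 − 13.43 = 15.130 MPa = 151.30 bar

150 bar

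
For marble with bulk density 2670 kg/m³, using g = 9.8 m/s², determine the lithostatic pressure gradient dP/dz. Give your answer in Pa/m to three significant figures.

26200 Pa/m

dP/dz = ρg = 2670 kg/m³ × 9.8 m/s² = 26166 Pa/m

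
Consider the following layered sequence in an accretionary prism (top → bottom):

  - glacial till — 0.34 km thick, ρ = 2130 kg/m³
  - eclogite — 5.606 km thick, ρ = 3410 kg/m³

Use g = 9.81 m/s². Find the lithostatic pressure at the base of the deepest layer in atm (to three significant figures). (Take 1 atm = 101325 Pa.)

1920 atm

glacial till: 2130 kg/m³ × 9.81 m/s² × 340 m = 7.104×10^6 Pa = 70.11 atm
eclogite: 3410 kg/m³ × 9.81 m/s² × 5606 m = 1.875×10^8 Pa = 1851 atm
Total = 70.11 + 1851 = 1920.9 atm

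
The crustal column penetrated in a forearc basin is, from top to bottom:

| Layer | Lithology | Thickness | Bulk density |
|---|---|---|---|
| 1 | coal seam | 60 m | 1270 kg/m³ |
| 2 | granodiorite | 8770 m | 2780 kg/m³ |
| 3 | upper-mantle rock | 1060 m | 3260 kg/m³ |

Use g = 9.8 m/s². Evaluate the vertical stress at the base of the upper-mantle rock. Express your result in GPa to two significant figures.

0.27 GPa

coal seam: 1270 kg/m³ × 9.8 m/s² × 60 m = 7.468×10^5 Pa = 7.468×10^-4 GPa
granodiorite: 2780 kg/m³ × 9.8 m/s² × 8770 m = 2.389×10^8 Pa = 0.2389 GPa
upper-mantle rock: 3260 kg/m³ × 9.8 m/s² × 1060 m = 3.386×10^7 Pa = 0.03386 GPa
Total = 7.468×10^-4 + 0.2389 + 0.03386 = 0.27354 GPa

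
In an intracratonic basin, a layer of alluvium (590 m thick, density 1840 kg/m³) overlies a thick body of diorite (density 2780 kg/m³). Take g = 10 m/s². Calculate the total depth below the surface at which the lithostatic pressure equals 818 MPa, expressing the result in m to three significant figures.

Pressure at base of upper layers: 1840×10×590 = 1.086×10^7 Pa = 10.86 MPa
Remaining pressure to be supplied by diorite: 8.180×10^8 − 1.086×10^7 = 8.071×10^8 Pa
Additional depth in diorite = 8.071×10^8 Pa / (2780 kg/m³ × 10 m/s²) = 29034 m
Total depth = 590 m + 29034 m = 29624 m

29600 m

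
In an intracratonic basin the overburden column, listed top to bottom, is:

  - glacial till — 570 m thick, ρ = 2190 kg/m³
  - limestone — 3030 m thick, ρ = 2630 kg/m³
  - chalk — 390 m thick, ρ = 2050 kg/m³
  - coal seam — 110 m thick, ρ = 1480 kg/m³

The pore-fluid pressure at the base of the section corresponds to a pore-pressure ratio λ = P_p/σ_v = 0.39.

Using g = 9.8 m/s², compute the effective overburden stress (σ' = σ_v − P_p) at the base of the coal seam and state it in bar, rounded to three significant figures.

609 bar

Overburden (lithostatic) stress σ_v:
glacial till: 2190 kg/m³ × 9.8 m/s² × 570 m = 1.223×10^7 Pa = 12.23 MPa
limestone: 2630 kg/m³ × 9.8 m/s² × 3030 m = 7.810×10^7 Pa = 78.10 MPa
chalk: 2050 kg/m³ × 9.8 m/s² × 390 m = 7.835×10^6 Pa = 7.835 MPa
coal seam: 1480 kg/m³ × 9.8 m/s² × 110 m = 1.595×10^6 Pa = 1.595 MPa
Total = 12.23 + 78.10 + 7.835 + 1.595 = 99.759 MPa
Pore pressure P_p = λ·σ_v = 0.39 × 99.76 MPa = 38.91 MPa
Effective stress σ' = σ_v − P_p = 99.76 − 38.91 = 60.853 MPa = 608.53 bar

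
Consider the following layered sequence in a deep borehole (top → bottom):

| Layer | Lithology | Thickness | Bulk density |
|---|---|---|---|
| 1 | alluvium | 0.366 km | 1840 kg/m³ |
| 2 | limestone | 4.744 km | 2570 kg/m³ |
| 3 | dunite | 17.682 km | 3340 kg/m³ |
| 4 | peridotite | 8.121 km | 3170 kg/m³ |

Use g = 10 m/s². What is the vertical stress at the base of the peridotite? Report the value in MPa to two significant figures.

alluvium: 1840 kg/m³ × 10 m/s² × 366 m = 6.734×10^6 Pa = 6.734 MPa
limestone: 2570 kg/m³ × 10 m/s² × 4744 m = 1.219×10^8 Pa = 121.9 MPa
dunite: 3340 kg/m³ × 10 m/s² × 17682 m = 5.906×10^8 Pa = 590.6 MPa
peridotite: 3170 kg/m³ × 10 m/s² × 8121 m = 2.574×10^8 Pa = 257.4 MPa
Total = 6.734 + 121.9 + 590.6 + 257.4 = 976.67 MPa

980 MPa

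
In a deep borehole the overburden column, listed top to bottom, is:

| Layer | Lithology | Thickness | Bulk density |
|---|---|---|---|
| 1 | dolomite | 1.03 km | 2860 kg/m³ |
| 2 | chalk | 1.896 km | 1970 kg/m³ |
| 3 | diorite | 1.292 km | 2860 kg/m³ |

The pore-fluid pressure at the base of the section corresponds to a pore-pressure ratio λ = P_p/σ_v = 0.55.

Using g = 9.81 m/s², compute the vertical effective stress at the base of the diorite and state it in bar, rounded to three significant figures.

Overburden (lithostatic) stress σ_v:
dolomite: 2860 kg/m³ × 9.81 m/s² × 1030 m = 2.890×10^7 Pa = 28.90 MPa
chalk: 1970 kg/m³ × 9.81 m/s² × 1896 m = 3.664×10^7 Pa = 36.64 MPa
diorite: 2860 kg/m³ × 9.81 m/s² × 1292 m = 3.625×10^7 Pa = 36.25 MPa
Total = 28.90 + 36.64 + 36.25 = 101.79 MPa
Pore pressure P_p = λ·σ_v = 0.55 × 101.8 MPa = 55.98 MPa
Effective stress σ' = σ_v − P_p = 101.8 − 55.98 = 45.805 MPa = 458.05 bar

458 bar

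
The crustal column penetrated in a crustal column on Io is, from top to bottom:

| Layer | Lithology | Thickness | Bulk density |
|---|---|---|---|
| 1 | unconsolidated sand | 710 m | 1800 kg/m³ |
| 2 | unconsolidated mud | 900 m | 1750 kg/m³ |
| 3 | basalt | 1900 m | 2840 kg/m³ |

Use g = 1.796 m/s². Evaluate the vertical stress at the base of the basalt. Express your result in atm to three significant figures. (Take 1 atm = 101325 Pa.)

146 atm

unconsolidated sand: 1800 kg/m³ × 1.796 m/s² × 710 m = 2.295×10^6 Pa = 22.65 atm
unconsolidated mud: 1750 kg/m³ × 1.796 m/s² × 900 m = 2.829×10^6 Pa = 27.92 atm
basalt: 2840 kg/m³ × 1.796 m/s² × 1900 m = 9.691×10^6 Pa = 95.64 atm
Total = 22.65 + 27.92 + 95.64 = 146.21 atm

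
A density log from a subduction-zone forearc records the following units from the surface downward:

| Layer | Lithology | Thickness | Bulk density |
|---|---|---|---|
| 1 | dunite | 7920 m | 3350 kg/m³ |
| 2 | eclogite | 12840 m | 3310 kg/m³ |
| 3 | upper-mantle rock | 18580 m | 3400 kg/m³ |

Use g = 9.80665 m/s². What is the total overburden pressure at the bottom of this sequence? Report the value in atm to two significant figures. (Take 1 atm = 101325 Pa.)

dunite: 3350 kg/m³ × 9.80665 m/s² × 7920 m = 2.602×10^8 Pa = 2568 atm
eclogite: 3310 kg/m³ × 9.80665 m/s² × 12840 m = 4.168×10^8 Pa = 4113 atm
upper-mantle rock: 3400 kg/m³ × 9.80665 m/s² × 18580 m = 6.195×10^8 Pa = 6114 atm
Total = 2568 + 4113 + 6114 = 12795 atm

13000 atm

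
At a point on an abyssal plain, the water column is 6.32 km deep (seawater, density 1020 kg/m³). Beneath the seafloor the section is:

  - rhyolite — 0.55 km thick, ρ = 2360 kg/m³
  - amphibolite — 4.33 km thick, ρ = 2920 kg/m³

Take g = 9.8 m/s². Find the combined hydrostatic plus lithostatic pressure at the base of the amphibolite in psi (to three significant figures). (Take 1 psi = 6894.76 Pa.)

seawater: 1020 kg/m³ × 9.8 m/s² × 6320 m = 6.317×10^7 Pa = 9163 psi
rhyolite: 2360 kg/m³ × 9.8 m/s² × 550 m = 1.272×10^7 Pa = 1845 psi
amphibolite: 2920 kg/m³ × 9.8 m/s² × 4330 m = 1.239×10^8 Pa = 17971 psi
Total = 9163 + 1845 + 17971 = 28979 psi

29000 psi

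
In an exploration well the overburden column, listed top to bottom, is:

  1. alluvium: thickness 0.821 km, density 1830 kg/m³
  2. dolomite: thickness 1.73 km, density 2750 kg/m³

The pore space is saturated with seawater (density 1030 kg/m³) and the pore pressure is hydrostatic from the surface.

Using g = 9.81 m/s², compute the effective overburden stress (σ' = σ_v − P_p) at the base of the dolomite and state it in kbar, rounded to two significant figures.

Overburden (lithostatic) stress σ_v:
alluvium: 1830 kg/m³ × 9.81 m/s² × 821 m = 1.474×10^7 Pa = 14.74 MPa
dolomite: 2750 kg/m³ × 9.81 m/s² × 1730 m = 4.667×10^7 Pa = 46.67 MPa
Total = 14.74 + 46.67 = 61.410 MPa
Pore pressure P_p = 1030 kg/m³ × 9.81 m/s² × 2551 m = 2.578×10^7 Pa = 25.78 MPa
Effective stress σ' = σ_v − P_p = 61.41 − 25.78 = 35.634 MPa = 0.35634 kbar

0.36 kbar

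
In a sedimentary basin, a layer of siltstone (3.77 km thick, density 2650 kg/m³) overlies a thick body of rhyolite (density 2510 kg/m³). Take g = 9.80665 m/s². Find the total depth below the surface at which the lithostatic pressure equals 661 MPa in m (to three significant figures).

Pressure at base of upper layers: 2650×9.80665×3770 = 9.797×10^7 Pa = 97.97 MPa
Remaining pressure to be supplied by rhyolite: 6.610×10^8 − 9.797×10^7 = 5.630×10^8 Pa
Additional depth in rhyolite = 5.630×10^8 Pa / (2510 kg/m³ × 9.80665 m/s²) = 22874 m
Total depth = 3770 m + 22874 m = 26644 m

26600 m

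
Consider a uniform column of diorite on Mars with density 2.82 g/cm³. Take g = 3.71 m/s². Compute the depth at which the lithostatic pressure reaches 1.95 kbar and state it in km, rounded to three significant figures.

18.6 km

h = P/(ρg) = 1.95 kbar / (2820 kg/m³ × 3.71 m/s²) = 1.950×10^8 Pa / 10462 Pa/m = 18639 m
= 18.639 km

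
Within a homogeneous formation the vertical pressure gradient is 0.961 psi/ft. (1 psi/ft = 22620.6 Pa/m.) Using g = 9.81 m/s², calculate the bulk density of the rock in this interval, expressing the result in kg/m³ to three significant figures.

ρ = (dP/dz)/g = 0.961 psi/ft / 9.81 m/s² = 21738 Pa/m / 9.81 m/s² = 2215.9 kg/m³

2220 kg/m³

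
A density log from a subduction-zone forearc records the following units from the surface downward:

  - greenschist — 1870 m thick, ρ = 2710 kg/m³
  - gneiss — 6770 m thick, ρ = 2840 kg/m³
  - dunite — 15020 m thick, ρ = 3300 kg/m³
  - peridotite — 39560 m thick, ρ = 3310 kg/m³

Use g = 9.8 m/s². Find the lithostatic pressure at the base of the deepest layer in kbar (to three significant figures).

greenschist: 2710 kg/m³ × 9.8 m/s² × 1870 m = 4.966×10^7 Pa = 0.4966 kbar
gneiss: 2840 kg/m³ × 9.8 m/s² × 6770 m = 1.884×10^8 Pa = 1.884 kbar
dunite: 3300 kg/m³ × 9.8 m/s² × 15020 m = 4.857×10^8 Pa = 4.857 kbar
peridotite: 3310 kg/m³ × 9.8 m/s² × 39560 m = 1.283×10^9 Pa = 12.83 kbar
Total = 0.4966 + 1.884 + 4.857 + 12.83 = 20.071 kbar

20.1 kbar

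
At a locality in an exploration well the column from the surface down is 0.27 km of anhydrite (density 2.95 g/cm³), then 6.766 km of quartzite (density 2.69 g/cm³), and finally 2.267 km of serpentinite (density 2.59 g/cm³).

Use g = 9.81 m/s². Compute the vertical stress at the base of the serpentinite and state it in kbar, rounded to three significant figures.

2.44 kbar

anhydrite: 2950 kg/m³ × 9.81 m/s² × 270 m = 7.814×10^6 Pa = 0.07814 kbar
quartzite: 2690 kg/m³ × 9.81 m/s² × 6766 m = 1.785×10^8 Pa = 1.785 kbar
serpentinite: 2590 kg/m³ × 9.81 m/s² × 2267 m = 5.760×10^7 Pa = 0.5760 kbar
Total = 0.07814 + 1.785 + 0.5760 = 2.4396 kbar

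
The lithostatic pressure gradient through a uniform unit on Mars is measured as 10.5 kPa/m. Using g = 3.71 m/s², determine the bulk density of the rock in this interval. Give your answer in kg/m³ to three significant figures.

2830 kg/m³

ρ = (dP/dz)/g = 10.5 kPa/m / 3.71 m/s² = 10500 Pa/m / 3.71 m/s² = 2830.2 kg/m³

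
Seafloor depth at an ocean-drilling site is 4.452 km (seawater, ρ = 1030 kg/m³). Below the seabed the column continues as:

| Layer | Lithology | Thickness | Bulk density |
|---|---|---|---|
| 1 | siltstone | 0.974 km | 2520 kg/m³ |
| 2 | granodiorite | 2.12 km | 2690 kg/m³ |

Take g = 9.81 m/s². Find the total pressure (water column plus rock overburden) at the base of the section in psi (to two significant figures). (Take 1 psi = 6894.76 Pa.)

18000 psi

seawater: 1030 kg/m³ × 9.81 m/s² × 4452 m = 4.498×10^7 Pa = 6524 psi
siltstone: 2520 kg/m³ × 9.81 m/s² × 974 m = 2.408×10^7 Pa = 3492 psi
granodiorite: 2690 kg/m³ × 9.81 m/s² × 2120 m = 5.594×10^7 Pa = 8114 psi
Total = 6524 + 3492 + 8114 = 18131 psi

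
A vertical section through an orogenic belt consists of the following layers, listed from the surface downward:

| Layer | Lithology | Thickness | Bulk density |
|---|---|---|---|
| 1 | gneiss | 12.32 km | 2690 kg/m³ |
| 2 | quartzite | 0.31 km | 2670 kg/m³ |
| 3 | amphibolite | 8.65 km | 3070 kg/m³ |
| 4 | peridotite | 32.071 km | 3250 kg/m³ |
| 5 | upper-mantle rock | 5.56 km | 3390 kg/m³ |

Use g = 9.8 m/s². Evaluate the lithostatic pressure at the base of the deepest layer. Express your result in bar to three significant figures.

gneiss: 2690 kg/m³ × 9.8 m/s² × 12320 m = 3.248×10^8 Pa = 3248 bar
quartzite: 2670 kg/m³ × 9.8 m/s² × 310 m = 8.111×10^6 Pa = 81.11 bar
amphibolite: 3070 kg/m³ × 9.8 m/s² × 8650 m = 2.602×10^8 Pa = 2602 bar
peridotite: 3250 kg/m³ × 9.8 m/s² × 32071 m = 1.021×10^9 Pa = 10215 bar
upper-mantle rock: 3390 kg/m³ × 9.8 m/s² × 5560 m = 1.847×10^8 Pa = 1847 bar
Total = 3248 + 81.11 + 2602 + 10215 + 1847 = 17993 bar

18000 bar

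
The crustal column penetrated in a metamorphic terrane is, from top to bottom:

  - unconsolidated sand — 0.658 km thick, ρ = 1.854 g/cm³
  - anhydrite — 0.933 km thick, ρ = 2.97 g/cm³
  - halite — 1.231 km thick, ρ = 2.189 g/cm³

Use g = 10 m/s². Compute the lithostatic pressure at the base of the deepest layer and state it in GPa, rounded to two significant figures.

0.067 GPa

unconsolidated sand: 1854 kg/m³ × 10 m/s² × 658 m = 1.220×10^7 Pa = 0.01220 GPa
anhydrite: 2970 kg/m³ × 10 m/s² × 933 m = 2.771×10^7 Pa = 0.02771 GPa
halite: 2189 kg/m³ × 10 m/s² × 1231 m = 2.695×10^7 Pa = 0.02695 GPa
Total = 0.01220 + 0.02771 + 0.02695 = 0.066856 GPa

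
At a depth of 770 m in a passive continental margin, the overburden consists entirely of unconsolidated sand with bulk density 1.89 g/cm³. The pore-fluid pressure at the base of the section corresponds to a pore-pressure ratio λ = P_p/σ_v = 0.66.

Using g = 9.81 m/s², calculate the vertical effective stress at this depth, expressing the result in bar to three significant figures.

48.5 bar

Overburden (lithostatic) stress σ_v:
unconsolidated sand: 1890 kg/m³ × 9.81 m/s² × 770 m = 1.428×10^7 Pa = 14.28 MPa
Pore pressure P_p = λ·σ_v = 0.66 × 14.28 MPa = 9.422 MPa
Effective stress σ' = σ_v − P_p = 14.28 − 9.422 = 4.8540 MPa = 48.540 bar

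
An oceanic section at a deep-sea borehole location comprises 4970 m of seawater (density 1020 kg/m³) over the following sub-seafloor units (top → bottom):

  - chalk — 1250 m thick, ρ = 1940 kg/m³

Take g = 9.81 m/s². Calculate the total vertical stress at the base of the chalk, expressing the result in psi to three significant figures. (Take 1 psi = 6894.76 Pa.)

10700 psi

seawater: 1020 kg/m³ × 9.81 m/s² × 4970 m = 4.973×10^7 Pa = 7213 psi
chalk: 1940 kg/m³ × 9.81 m/s² × 1250 m = 2.379×10^7 Pa = 3450 psi
Total = 7213 + 3450 = 10663 psi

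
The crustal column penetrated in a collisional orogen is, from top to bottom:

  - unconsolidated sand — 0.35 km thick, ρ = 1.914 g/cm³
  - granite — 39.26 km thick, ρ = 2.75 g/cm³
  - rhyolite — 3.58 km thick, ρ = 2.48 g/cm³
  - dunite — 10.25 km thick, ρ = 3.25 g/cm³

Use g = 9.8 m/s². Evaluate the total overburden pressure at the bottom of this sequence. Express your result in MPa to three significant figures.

1480 MPa

unconsolidated sand: 1914 kg/m³ × 9.8 m/s² × 350 m = 6.565×10^6 Pa = 6.565 MPa
granite: 2750 kg/m³ × 9.8 m/s² × 39260 m = 1.058×10^9 Pa = 1058 MPa
rhyolite: 2480 kg/m³ × 9.8 m/s² × 3580 m = 8.701×10^7 Pa = 87.01 MPa
dunite: 3250 kg/m³ × 9.8 m/s² × 10250 m = 3.265×10^8 Pa = 326.5 MPa
Total = 6.565 + 1058 + 87.01 + 326.5 = 1478.1 MPa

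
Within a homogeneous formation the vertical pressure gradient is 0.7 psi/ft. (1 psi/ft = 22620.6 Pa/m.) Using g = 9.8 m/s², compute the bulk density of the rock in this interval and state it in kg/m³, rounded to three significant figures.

1620 kg/m³

ρ = (dP/dz)/g = 0.7 psi/ft / 9.8 m/s² = 15834 Pa/m / 9.8 m/s² = 1615.8 kg/m³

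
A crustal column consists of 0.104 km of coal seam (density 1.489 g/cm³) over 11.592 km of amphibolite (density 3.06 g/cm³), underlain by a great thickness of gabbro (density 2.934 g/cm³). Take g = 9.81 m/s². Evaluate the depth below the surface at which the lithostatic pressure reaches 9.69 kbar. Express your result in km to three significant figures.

Pressure at base of upper layers: 1489×9.81×104 + 3060×9.81×11592 = 3.495×10^8 Pa = 3.495 kbar
Remaining pressure to be supplied by gabbro: 9.690×10^8 − 3.495×10^8 = 6.195×10^8 Pa
Additional depth in gabbro = 6.195×10^8 Pa / (2934 kg/m³ × 9.81 m/s²) = 21524 m
Total depth = 11696 m + 21524 m = 33220 m
= 33.220 km

33.2 km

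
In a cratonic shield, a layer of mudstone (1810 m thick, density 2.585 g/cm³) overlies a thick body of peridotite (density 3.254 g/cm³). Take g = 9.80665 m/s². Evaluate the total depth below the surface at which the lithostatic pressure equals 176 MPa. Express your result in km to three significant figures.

5.89 km

Pressure at base of upper layers: 2585×9.80665×1810 = 4.588×10^7 Pa = 45.88 MPa
Remaining pressure to be supplied by peridotite: 1.760×10^8 − 4.588×10^7 = 1.301×10^8 Pa
Additional depth in peridotite = 1.301×10^8 Pa / (3254 kg/m³ × 9.80665 m/s²) = 4077.5 m
Total depth = 1810 m + 4077.5 m = 5887.5 m
= 5.8875 km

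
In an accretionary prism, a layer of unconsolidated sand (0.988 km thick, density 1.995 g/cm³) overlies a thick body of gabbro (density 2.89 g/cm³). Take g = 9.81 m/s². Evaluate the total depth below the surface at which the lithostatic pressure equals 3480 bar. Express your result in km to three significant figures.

Pressure at base of upper layers: 1995×9.81×988 = 1.934×10^7 Pa = 193.4 bar
Remaining pressure to be supplied by gabbro: 3.480×10^8 − 1.934×10^7 = 3.287×10^8 Pa
Additional depth in gabbro = 3.287×10^8 Pa / (2890 kg/m³ × 9.81 m/s²) = 11593 m
Total depth = 988 m + 11593 m = 12581 m
= 12.581 km

12.6 km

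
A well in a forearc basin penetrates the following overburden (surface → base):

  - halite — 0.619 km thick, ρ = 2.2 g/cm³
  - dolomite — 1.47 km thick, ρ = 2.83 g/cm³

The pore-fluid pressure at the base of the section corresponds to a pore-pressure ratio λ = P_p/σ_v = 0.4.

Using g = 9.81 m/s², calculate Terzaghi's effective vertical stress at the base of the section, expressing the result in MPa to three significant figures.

32.5 MPa

Overburden (lithostatic) stress σ_v:
halite: 2200 kg/m³ × 9.81 m/s² × 619 m = 1.336×10^7 Pa = 13.36 MPa
dolomite: 2830 kg/m³ × 9.81 m/s² × 1470 m = 4.081×10^7 Pa = 40.81 MPa
Total = 13.36 + 40.81 = 54.170 MPa
Pore pressure P_p = λ·σ_v = 0.4 × 54.17 MPa = 21.67 MPa
Effective stress σ' = σ_v − P_p = 54.17 − 21.67 = 32.502 MPa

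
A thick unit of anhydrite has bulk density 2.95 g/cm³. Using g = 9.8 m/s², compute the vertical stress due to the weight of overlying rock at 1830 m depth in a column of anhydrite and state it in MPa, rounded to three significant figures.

anhydrite: 2950 kg/m³ × 9.8 m/s² × 1830 m = 5.291×10^7 Pa = 52.91 MPa

52.9 MPa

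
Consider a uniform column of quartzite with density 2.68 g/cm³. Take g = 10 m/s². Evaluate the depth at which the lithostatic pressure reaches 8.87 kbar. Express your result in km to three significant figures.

h = P/(ρg) = 8.87 kbar / (2680 kg/m³ × 10 m/s²) = 8.870×10^8 Pa / 26800 Pa/m = 33097 m
= 33.097 km

33.1 km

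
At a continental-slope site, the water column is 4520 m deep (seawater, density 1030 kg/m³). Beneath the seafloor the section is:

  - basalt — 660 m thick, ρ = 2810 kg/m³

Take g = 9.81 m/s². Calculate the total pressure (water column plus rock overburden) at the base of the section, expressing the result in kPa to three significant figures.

seawater: 1030 kg/m³ × 9.81 m/s² × 4520 m = 4.567×10^7 Pa = 45671 kPa
basalt: 2810 kg/m³ × 9.81 m/s² × 660 m = 1.819×10^7 Pa = 18194 kPa
Total = 45671 + 18194 = 63865 kPa

63900 kPa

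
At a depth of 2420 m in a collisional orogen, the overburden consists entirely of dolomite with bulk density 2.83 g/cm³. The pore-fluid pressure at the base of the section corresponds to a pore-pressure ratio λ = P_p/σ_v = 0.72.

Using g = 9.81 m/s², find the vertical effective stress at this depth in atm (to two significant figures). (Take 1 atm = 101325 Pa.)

190 atm

Overburden (lithostatic) stress σ_v:
dolomite: 2830 kg/m³ × 9.81 m/s² × 2420 m = 6.718×10^7 Pa = 67.18 MPa
Pore pressure P_p = λ·σ_v = 0.72 × 67.18 MPa = 48.37 MPa
Effective stress σ' = σ_v − P_p = 67.18 − 48.37 = 18.812 MPa = 185.66 atm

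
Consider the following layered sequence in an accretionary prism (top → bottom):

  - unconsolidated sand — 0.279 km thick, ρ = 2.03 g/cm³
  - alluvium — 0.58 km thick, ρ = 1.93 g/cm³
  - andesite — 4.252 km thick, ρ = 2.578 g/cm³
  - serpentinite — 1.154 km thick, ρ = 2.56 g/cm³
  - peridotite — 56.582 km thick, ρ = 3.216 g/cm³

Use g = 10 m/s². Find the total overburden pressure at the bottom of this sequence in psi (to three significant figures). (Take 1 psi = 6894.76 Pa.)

unconsolidated sand: 2030 kg/m³ × 10 m/s² × 279 m = 5.664×10^6 Pa = 821.5 psi
alluvium: 1930 kg/m³ × 10 m/s² × 580 m = 1.119×10^7 Pa = 1624 psi
andesite: 2578 kg/m³ × 10 m/s² × 4252 m = 1.096×10^8 Pa = 15899 psi
serpentinite: 2560 kg/m³ × 10 m/s² × 1154 m = 2.954×10^7 Pa = 4285 psi
peridotite: 3216 kg/m³ × 10 m/s² × 56582 m = 1.820×10^9 Pa = 2.639×10^5 psi
Total = 821.5 + 1624 + 15899 + 4285 + 2.639×10^5 = 2.8655×10^5 psi

287000 psi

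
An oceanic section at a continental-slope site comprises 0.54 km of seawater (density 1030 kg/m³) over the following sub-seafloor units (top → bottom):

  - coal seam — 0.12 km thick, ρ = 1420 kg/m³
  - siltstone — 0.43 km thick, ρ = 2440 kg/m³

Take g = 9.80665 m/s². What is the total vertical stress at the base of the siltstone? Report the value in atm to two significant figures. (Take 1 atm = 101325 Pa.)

seawater: 1030 kg/m³ × 9.80665 m/s² × 540 m = 5.454×10^6 Pa = 53.83 atm
coal seam: 1420 kg/m³ × 9.80665 m/s² × 120 m = 1.671×10^6 Pa = 16.49 atm
siltstone: 2440 kg/m³ × 9.80665 m/s² × 430 m = 1.029×10^7 Pa = 101.5 atm
Total = 53.83 + 16.49 + 101.5 = 171.87 atm

170 atm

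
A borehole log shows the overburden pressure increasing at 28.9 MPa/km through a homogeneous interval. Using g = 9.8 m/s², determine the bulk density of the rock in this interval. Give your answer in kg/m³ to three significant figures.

ρ = (dP/dz)/g = 28.9 MPa/km / 9.8 m/s² = 28900 Pa/m / 9.8 m/s² = 2949.0 kg/m³

2950 kg/m³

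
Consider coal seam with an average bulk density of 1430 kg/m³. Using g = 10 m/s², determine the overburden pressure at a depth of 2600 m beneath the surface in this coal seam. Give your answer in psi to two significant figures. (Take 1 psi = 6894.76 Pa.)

coal seam: 1430 kg/m³ × 10 m/s² × 2600 m = 3.718×10^7 Pa = 5393 psi

5400 psi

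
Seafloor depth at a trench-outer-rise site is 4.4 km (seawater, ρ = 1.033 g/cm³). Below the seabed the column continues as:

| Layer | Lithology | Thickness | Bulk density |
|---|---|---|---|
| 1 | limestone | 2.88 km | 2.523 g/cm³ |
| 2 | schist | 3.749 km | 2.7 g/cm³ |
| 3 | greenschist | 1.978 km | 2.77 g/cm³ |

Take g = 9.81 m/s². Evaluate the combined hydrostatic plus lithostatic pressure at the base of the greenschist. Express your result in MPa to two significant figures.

270 MPa

seawater: 1033 kg/m³ × 9.81 m/s² × 4400 m = 4.459×10^7 Pa = 44.59 MPa
limestone: 2523 kg/m³ × 9.81 m/s² × 2880 m = 7.128×10^7 Pa = 71.28 MPa
schist: 2700 kg/m³ × 9.81 m/s² × 3749 m = 9.930×10^7 Pa = 99.30 MPa
greenschist: 2770 kg/m³ × 9.81 m/s² × 1978 m = 5.375×10^7 Pa = 53.75 MPa
Total = 44.59 + 71.28 + 99.30 + 53.75 = 268.92 MPa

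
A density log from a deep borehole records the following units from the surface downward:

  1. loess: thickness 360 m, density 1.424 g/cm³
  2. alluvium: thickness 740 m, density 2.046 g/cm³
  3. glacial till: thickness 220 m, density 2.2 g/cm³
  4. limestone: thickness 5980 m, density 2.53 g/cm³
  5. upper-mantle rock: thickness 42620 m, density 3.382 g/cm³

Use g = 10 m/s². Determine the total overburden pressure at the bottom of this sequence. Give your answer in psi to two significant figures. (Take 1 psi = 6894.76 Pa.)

loess: 1424 kg/m³ × 10 m/s² × 360 m = 5.126×10^6 Pa = 743.5 psi
alluvium: 2046 kg/m³ × 10 m/s² × 740 m = 1.514×10^7 Pa = 2196 psi
glacial till: 2200 kg/m³ × 10 m/s² × 220 m = 4.840×10^6 Pa = 702.0 psi
limestone: 2530 kg/m³ × 10 m/s² × 5980 m = 1.513×10^8 Pa = 21943 psi
upper-mantle rock: 3382 kg/m³ × 10 m/s² × 42620 m = 1.441×10^9 Pa = 2.091×10^5 psi
Total = 743.5 + 2196 + 702.0 + 21943 + 2.091×10^5 = 2.3464×10^5 psi

230000 psi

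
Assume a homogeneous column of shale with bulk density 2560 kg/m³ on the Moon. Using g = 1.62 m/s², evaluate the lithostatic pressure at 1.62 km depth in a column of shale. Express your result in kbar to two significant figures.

0.067 kbar

shale: 2560 kg/m³ × 1.62 m/s² × 1620 m = 6.718×10^6 Pa = 0.06718 kbar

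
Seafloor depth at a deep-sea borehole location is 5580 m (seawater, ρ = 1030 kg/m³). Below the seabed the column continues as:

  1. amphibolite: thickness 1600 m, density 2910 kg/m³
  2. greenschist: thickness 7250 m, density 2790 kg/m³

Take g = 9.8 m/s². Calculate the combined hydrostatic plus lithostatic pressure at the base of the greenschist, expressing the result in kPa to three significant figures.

300000 kPa

seawater: 1030 kg/m³ × 9.8 m/s² × 5580 m = 5.632×10^7 Pa = 56325 kPa
amphibolite: 2910 kg/m³ × 9.8 m/s² × 1600 m = 4.563×10^7 Pa = 45629 kPa
greenschist: 2790 kg/m³ × 9.8 m/s² × 7250 m = 1.982×10^8 Pa = 1.982×10^5 kPa
Total = 56325 + 45629 + 1.982×10^5 = 3.0018×10^5 kPa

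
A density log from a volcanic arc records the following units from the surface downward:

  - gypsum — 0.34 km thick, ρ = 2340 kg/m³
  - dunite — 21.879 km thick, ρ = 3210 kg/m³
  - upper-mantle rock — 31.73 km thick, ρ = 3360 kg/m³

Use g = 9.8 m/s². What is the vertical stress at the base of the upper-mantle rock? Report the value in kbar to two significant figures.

17 kbar

gypsum: 2340 kg/m³ × 9.8 m/s² × 340 m = 7.797×10^6 Pa = 0.07797 kbar
dunite: 3210 kg/m³ × 9.8 m/s² × 21879 m = 6.883×10^8 Pa = 6.883 kbar
upper-mantle rock: 3360 kg/m³ × 9.8 m/s² × 31730 m = 1.045×10^9 Pa = 10.45 kbar
Total = 0.07797 + 6.883 + 10.45 = 17.409 kbar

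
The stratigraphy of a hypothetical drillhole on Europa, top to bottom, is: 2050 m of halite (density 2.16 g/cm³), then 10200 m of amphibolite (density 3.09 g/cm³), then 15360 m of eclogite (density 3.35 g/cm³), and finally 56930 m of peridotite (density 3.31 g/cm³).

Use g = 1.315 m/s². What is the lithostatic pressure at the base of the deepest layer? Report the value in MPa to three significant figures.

halite: 2160 kg/m³ × 1.315 m/s² × 2050 m = 5.823×10^6 Pa = 5.823 MPa
amphibolite: 3090 kg/m³ × 1.315 m/s² × 10200 m = 4.145×10^7 Pa = 41.45 MPa
eclogite: 3350 kg/m³ × 1.315 m/s² × 15360 m = 6.766×10^7 Pa = 67.66 MPa
peridotite: 3310 kg/m³ × 1.315 m/s² × 56930 m = 2.478×10^8 Pa = 247.8 MPa
Total = 5.823 + 41.45 + 67.66 + 247.8 = 362.73 MPa

363 MPa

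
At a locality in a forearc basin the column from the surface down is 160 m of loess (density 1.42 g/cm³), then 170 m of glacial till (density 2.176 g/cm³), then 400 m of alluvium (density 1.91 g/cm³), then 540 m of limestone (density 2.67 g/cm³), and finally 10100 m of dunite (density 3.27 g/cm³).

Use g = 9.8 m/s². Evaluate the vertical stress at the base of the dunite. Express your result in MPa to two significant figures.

350 MPa

loess: 1420 kg/m³ × 9.8 m/s² × 160 m = 2.227×10^6 Pa = 2.227 MPa
glacial till: 2176 kg/m³ × 9.8 m/s² × 170 m = 3.625×10^6 Pa = 3.625 MPa
alluvium: 1910 kg/m³ × 9.8 m/s² × 400 m = 7.487×10^6 Pa = 7.487 MPa
limestone: 2670 kg/m³ × 9.8 m/s² × 540 m = 1.413×10^7 Pa = 14.13 MPa
dunite: 3270 kg/m³ × 9.8 m/s² × 10100 m = 3.237×10^8 Pa = 323.7 MPa
Total = 2.227 + 3.625 + 7.487 + 14.13 + 323.7 = 351.13 MPa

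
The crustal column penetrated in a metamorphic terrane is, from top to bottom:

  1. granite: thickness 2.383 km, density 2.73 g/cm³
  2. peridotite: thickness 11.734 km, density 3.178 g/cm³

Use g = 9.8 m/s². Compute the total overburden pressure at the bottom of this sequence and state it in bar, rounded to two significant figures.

4300 bar

granite: 2730 kg/m³ × 9.8 m/s² × 2383 m = 6.375×10^7 Pa = 637.5 bar
peridotite: 3178 kg/m³ × 9.8 m/s² × 11734 m = 3.654×10^8 Pa = 3654 bar
Total = 637.5 + 3654 = 4292.0 bar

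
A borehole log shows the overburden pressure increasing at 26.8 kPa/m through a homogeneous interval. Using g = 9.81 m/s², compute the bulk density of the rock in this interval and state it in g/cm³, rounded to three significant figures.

2.73 g/cm³

ρ = (dP/dz)/g = 26.8 kPa/m / 9.81 m/s² = 26800 Pa/m / 9.81 m/s² = 2731.9 kg/m³
= 2.732 g/cm³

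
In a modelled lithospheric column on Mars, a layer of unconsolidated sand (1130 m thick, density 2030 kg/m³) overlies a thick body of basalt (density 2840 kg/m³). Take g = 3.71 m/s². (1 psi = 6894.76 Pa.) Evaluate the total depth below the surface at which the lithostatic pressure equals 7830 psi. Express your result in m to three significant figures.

Pressure at base of upper layers: 2030×3.71×1130 = 8.510×10^6 Pa = 1234 psi
Remaining pressure to be supplied by basalt: 5.399×10^7 − 8.510×10^6 = 4.548×10^7 Pa
Additional depth in basalt = 4.548×10^7 Pa / (2840 kg/m³ × 3.71 m/s²) = 4316.0 m
Total depth = 1130 m + 4316.0 m = 5446.0 m

5450 m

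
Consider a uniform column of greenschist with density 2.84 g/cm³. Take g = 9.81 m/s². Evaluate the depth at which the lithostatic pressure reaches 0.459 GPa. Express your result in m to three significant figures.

h = P/(ρg) = 0.459 GPa / (2840 kg/m³ × 9.81 m/s²) = 4.590×10^8 Pa / 27860 Pa/m = 16475 m

16500 m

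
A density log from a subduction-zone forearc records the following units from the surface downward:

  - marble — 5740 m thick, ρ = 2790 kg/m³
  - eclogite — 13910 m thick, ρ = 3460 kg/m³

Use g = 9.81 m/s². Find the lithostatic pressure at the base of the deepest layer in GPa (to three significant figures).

0.629 GPa

marble: 2790 kg/m³ × 9.81 m/s² × 5740 m = 1.571×10^8 Pa = 0.1571 GPa
eclogite: 3460 kg/m³ × 9.81 m/s² × 13910 m = 4.721×10^8 Pa = 0.4721 GPa
Total = 0.1571 + 0.4721 = 0.62924 GPa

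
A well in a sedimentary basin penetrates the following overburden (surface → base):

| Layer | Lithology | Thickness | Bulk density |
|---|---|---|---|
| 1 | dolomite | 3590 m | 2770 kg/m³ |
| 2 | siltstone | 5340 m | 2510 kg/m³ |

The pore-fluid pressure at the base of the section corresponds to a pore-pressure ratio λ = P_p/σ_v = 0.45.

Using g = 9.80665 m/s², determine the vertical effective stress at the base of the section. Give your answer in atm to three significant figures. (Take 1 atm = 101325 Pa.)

Overburden (lithostatic) stress σ_v:
dolomite: 2770 kg/m³ × 9.80665 m/s² × 3590 m = 9.752×10^7 Pa = 97.52 MPa
siltstone: 2510 kg/m³ × 9.80665 m/s² × 5340 m = 1.314×10^8 Pa = 131.4 MPa
Total = 97.52 + 131.4 = 228.96 MPa
Pore pressure P_p = λ·σ_v = 0.45 × 229.0 MPa = 103.0 MPa
Effective stress σ' = σ_v − P_p = 229.0 − 103.0 = 125.93 MPa = 1242.8 atm

1240 atm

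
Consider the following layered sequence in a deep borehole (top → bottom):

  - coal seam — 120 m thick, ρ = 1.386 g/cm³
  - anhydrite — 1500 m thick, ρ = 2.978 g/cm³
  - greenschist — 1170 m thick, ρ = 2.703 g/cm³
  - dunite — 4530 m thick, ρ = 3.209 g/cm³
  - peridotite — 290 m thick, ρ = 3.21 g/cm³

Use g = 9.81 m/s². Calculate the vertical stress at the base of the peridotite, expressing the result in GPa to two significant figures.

coal seam: 1386 kg/m³ × 9.81 m/s² × 120 m = 1.632×10^6 Pa = 1.632×10^-3 GPa
anhydrite: 2978 kg/m³ × 9.81 m/s² × 1500 m = 4.382×10^7 Pa = 0.04382 GPa
greenschist: 2703 kg/m³ × 9.81 m/s² × 1170 m = 3.102×10^7 Pa = 0.03102 GPa
dunite: 3209 kg/m³ × 9.81 m/s² × 4530 m = 1.426×10^8 Pa = 0.1426 GPa
peridotite: 3210 kg/m³ × 9.81 m/s² × 290 m = 9.132×10^6 Pa = 9.132×10^-3 GPa
Total = 1.632×10^-3 + 0.04382 + 0.03102 + 0.1426 + 9.132×10^-3 = 0.22821 GPa

0.23 GPa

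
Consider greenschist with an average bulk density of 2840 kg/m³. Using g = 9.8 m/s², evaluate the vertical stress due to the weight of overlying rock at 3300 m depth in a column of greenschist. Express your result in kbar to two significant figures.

greenschist: 2840 kg/m³ × 9.8 m/s² × 3300 m = 9.185×10^7 Pa = 0.9185 kbar

0.92 kbar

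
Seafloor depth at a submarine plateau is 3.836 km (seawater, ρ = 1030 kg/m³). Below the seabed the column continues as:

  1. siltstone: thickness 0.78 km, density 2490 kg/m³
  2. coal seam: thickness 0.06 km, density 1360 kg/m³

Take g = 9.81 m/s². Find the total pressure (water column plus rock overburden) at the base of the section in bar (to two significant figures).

590 bar

seawater: 1030 kg/m³ × 9.81 m/s² × 3836 m = 3.876×10^7 Pa = 387.6 bar
siltstone: 2490 kg/m³ × 9.81 m/s² × 780 m = 1.905×10^7 Pa = 190.5 bar
coal seam: 1360 kg/m³ × 9.81 m/s² × 60 m = 8.005×10^5 Pa = 8.005 bar
Total = 387.6 + 190.5 + 8.005 = 586.14 bar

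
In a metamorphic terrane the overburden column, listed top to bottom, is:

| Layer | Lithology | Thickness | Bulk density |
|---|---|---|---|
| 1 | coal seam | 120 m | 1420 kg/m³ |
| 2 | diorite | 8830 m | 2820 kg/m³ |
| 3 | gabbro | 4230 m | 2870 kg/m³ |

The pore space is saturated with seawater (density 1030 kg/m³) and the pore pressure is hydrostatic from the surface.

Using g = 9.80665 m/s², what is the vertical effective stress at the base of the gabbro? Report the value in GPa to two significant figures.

Overburden (lithostatic) stress σ_v:
coal seam: 1420 kg/m³ × 9.80665 m/s² × 120 m = 1.671×10^6 Pa = 1.671 MPa
diorite: 2820 kg/m³ × 9.80665 m/s² × 8830 m = 2.442×10^8 Pa = 244.2 MPa
gabbro: 2870 kg/m³ × 9.80665 m/s² × 4230 m = 1.191×10^8 Pa = 119.1 MPa
Total = 1.671 + 244.2 + 119.1 = 364.92 MPa
Pore pressure P_p = 1030 kg/m³ × 9.80665 m/s² × 13180 m = 1.331×10^8 Pa = 133.1 MPa
Effective stress σ' = σ_v − P_p = 364.9 − 133.1 = 231.79 MPa = 0.23179 GPa

0.23 GPa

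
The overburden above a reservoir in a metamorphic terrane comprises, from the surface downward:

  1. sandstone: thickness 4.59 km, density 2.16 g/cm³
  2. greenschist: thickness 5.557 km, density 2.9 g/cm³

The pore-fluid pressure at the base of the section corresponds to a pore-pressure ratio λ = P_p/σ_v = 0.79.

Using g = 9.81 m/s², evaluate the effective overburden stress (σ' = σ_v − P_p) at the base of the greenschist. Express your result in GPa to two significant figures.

0.054 GPa

Overburden (lithostatic) stress σ_v:
sandstone: 2160 kg/m³ × 9.81 m/s² × 4590 m = 9.726×10^7 Pa = 97.26 MPa
greenschist: 2900 kg/m³ × 9.81 m/s² × 5557 m = 1.581×10^8 Pa = 158.1 MPa
Total = 97.26 + 158.1 = 255.35 MPa
Pore pressure P_p = λ·σ_v = 0.79 × 255.4 MPa = 201.7 MPa
Effective stress σ' = σ_v − P_p = 255.4 − 201.7 = 53.624 MPa = 0.053624 GPa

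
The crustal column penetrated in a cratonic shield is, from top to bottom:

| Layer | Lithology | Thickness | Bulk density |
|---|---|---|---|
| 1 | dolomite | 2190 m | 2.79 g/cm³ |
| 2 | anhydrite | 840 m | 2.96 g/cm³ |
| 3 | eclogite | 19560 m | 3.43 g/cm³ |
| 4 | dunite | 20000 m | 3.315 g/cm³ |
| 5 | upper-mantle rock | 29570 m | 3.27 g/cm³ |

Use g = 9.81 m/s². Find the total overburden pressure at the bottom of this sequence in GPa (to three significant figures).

2.34 GPa

dolomite: 2790 kg/m³ × 9.81 m/s² × 2190 m = 5.994×10^7 Pa = 0.05994 GPa
anhydrite: 2960 kg/m³ × 9.81 m/s² × 840 m = 2.439×10^7 Pa = 0.02439 GPa
eclogite: 3430 kg/m³ × 9.81 m/s² × 19560 m = 6.582×10^8 Pa = 0.6582 GPa
dunite: 3315 kg/m³ × 9.81 m/s² × 20000 m = 6.504×10^8 Pa = 0.6504 GPa
upper-mantle rock: 3270 kg/m³ × 9.81 m/s² × 29570 m = 9.486×10^8 Pa = 0.9486 GPa
Total = 0.05994 + 0.02439 + 0.6582 + 0.6504 + 0.9486 = 2.3415 GPa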